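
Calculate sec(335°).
sec(335°) = 1.103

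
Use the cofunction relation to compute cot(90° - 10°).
cot(90° - 10°) = tan(10°) = 0.1763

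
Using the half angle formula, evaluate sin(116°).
sin(116°) = √((1 - cos 232°)/2) = 0.8988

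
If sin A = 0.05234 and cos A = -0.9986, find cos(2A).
cos(2A) = cos²A - sin²A = 0.9945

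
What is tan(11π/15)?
tan(11π/15) = -1.111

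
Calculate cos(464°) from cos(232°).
cos(464°) = cos²232° - sin²232° = -0.2419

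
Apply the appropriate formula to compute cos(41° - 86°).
cos(41° - 86°) = cos 41° cos 86° + sin 41° sin 86° = √2/2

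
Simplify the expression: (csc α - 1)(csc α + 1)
(csc α - 1)(csc α + 1) = cot²α (using Diff. of squares)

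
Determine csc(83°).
csc(83°) = 1.008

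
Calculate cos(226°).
cos(226°) = -0.6947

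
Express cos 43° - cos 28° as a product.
cos 43° - cos 28° = -2 sin(35.5°) sin(7.5°)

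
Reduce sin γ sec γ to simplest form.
sin γ sec γ = tan γ (using Reciprocal + quotient)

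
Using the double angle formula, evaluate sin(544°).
sin(544°) = 2 sin 272° cos 272° = -0.06976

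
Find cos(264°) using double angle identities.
cos(264°) = cos²132° - sin²132° = -0.1045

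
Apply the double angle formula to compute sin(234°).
sin(234°) = 2 sin 117° cos 117° = -0.809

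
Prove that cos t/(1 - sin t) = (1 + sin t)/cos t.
RHS = (1 + sin t)(1 - sin t) / (cos t(1 - sin t)) = (1 - sin²t) / (cos t(1 - sin t)) = cos²t / (cos t(1 - sin t)) = cos t/(1 - sin t) = LHS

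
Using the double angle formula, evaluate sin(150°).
sin(150°) = 2 sin 75° cos 75° = 1/2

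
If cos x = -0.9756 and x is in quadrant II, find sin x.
sin x = 0.2196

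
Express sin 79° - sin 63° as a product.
sin 79° - sin 63° = 2 cos(71°) sin(8°)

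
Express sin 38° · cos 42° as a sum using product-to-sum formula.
sin 38° cos 42° = (1/2)[sin(38°+42°) + sin(38°-42°)]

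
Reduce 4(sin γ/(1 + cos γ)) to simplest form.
4(sin γ/(1 + cos γ)) = 4(tan(γ/2)) (using Half angle)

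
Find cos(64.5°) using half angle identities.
cos(64.5°) = √((1 + cos 129°)/2) = 0.4305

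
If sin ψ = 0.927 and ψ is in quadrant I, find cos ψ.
cos ψ = 0.3751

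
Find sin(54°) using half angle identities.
sin(54°) = √((1 - cos 108°)/2) = 0.809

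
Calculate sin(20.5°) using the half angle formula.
sin(20.5°) = √((1 - cos 41°)/2) = 0.3502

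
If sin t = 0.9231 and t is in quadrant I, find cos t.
cos t = 0.3846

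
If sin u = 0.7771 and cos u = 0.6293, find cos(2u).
cos(2u) = cos²u - sin²u = -0.2079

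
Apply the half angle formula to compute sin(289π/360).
sin(289π/360) = √((1 - cos 289π/180)/2) = 0.5807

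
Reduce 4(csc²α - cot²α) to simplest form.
4(csc²α - cot²α) = 4 (using Pythagorean identity)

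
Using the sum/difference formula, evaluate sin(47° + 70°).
sin(47° + 70°) = sin 47° cos 70° + cos 47° sin 70° = 0.891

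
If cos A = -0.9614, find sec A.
sec A = 1/cos A = -1.04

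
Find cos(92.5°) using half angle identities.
cos(92.5°) = -√((1 + cos 185°)/2) = -0.04362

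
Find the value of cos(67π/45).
cos(67π/45) = -0.0349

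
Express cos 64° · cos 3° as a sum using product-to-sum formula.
cos 64° cos 3° = (1/2)[cos(64°-3°) + cos(64°+3°)]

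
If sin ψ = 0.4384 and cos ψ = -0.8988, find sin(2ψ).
sin(2ψ) = 2 sin ψ cos ψ = -0.7881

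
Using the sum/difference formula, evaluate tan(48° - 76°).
tan(48° - 76°) = (tan 48° - tan 76°)/(1 + tan 48° tan 76°) = -0.5317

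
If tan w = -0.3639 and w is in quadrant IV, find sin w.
sin w = -0.342 (using tan²w + 1 = sec²w)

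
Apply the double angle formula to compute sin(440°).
sin(440°) = 2 sin 220° cos 220° = 0.9848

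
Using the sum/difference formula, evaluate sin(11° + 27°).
sin(11° + 27°) = sin 11° cos 27° + cos 11° sin 27° = 0.6157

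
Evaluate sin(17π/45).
sin(17π/45) = 0.9272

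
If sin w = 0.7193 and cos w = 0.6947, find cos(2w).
cos(2w) = cos²w - sin²w = -0.03478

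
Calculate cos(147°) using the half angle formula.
cos(147°) = -√((1 + cos 294°)/2) = -0.8387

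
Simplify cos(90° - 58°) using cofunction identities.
cos(90° - 58°) = sin(58°)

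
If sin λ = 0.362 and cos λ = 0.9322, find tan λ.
tan λ = sin λ / cos λ = 0.3883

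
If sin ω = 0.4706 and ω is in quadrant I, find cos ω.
cos ω = 0.8823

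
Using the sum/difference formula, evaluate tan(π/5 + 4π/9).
tan(π/5 + 4π/9) = (tan π/5 + tan 4π/9)/(1 - tan π/5 tan 4π/9) = -2.05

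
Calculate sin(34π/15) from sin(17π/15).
sin(34π/15) = 2 sin 17π/15 cos 17π/15 = 0.7431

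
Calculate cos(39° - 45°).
cos(39° - 45°) = cos 39° cos 45° + sin 39° sin 45° = 0.9945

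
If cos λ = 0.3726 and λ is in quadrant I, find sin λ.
sin λ = 0.928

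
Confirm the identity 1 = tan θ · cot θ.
RHS = (sin θ/cos θ) · (cos θ/sin θ) = 1 = LHS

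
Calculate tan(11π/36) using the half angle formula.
tan(11π/36) = sin 11π/18 / (1 + cos 11π/18) = 1.428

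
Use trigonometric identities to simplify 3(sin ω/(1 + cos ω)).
3(sin ω/(1 + cos ω)) = 3(tan(ω/2)) (using Half angle)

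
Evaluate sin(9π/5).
sin(9π/5) = -0.5878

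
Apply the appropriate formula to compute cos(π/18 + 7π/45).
cos(π/18 + 7π/45) = cos π/18 cos 7π/45 - sin π/18 sin 7π/45 = 0.788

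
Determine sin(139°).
sin(139°) = 0.6561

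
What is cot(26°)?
cot(26°) = 2.05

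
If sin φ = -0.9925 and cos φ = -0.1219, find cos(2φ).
cos(2φ) = cos²φ - sin²φ = -0.9702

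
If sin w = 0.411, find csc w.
csc w = 1/sin w = 2.433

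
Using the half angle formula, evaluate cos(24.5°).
cos(24.5°) = √((1 + cos 49°)/2) = 0.91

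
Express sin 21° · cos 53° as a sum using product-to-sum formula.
sin 21° cos 53° = (1/2)[sin(21°+53°) + sin(21°-53°)]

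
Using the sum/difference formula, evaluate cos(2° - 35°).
cos(2° - 35°) = cos 2° cos 35° + sin 2° sin 35° = 0.8387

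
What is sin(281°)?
sin(281°) = -0.9816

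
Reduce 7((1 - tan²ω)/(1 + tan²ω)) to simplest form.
7((1 - tan²ω)/(1 + tan²ω)) = 7(cos(2ω)) (using Double angle)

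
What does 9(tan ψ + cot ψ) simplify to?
9(tan ψ + cot ψ) = 9(sec ψ csc ψ) (using Quotient identities)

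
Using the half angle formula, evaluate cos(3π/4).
cos(3π/4) = -√((1 + cos 3π/2)/2) = -√2/2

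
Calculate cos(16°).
cos(16°) = 0.9613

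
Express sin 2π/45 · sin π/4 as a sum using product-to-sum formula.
sin 2π/45 sin π/4 = (1/2)[cos(2π/45-π/4) - cos(2π/45+π/4)]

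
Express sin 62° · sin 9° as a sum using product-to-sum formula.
sin 62° sin 9° = (1/2)[cos(62°-9°) - cos(62°+9°)]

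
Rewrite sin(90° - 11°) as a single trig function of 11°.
sin(90° - 11°) = cos(11°)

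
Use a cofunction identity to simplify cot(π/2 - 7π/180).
cot(π/2 - 7π/180) = tan(7π/180)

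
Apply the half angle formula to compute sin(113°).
sin(113°) = √((1 - cos 226°)/2) = 0.9205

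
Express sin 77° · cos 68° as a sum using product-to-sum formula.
sin 77° cos 68° = (1/2)[sin(77°+68°) + sin(77°-68°)]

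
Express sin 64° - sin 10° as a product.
sin 64° - sin 10° = 2 cos(37°) sin(27°)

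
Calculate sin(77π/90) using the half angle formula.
sin(77π/90) = √((1 - cos 77π/45)/2) = 0.4384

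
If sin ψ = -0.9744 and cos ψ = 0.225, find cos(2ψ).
cos(2ψ) = cos²ψ - sin²ψ = -0.8988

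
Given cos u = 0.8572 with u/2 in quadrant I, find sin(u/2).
sin(u/2) = ±√((1 - cos u)/2); positive since u/2 ∈ QI, so sin(u/2) = 0.2672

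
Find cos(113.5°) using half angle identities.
cos(113.5°) = -√((1 + cos 227°)/2) = -0.3987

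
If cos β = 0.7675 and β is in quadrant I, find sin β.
sin β = 0.641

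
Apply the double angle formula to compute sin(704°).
sin(704°) = 2 sin 352° cos 352° = -0.2756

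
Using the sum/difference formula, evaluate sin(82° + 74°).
sin(82° + 74°) = sin 82° cos 74° + cos 82° sin 74° = 0.4067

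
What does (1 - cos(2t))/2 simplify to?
(1 - cos(2t))/2 = sin²t (using Power reduction)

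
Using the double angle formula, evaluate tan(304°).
tan(304°) = 2 tan 152° / (1 - tan²152°) = -1.483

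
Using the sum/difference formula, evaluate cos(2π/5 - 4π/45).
cos(2π/5 - 4π/45) = cos 2π/5 cos 4π/45 + sin 2π/5 sin 4π/45 = 0.5592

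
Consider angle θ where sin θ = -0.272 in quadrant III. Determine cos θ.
cos θ = ±√(1 - sin²θ) = -0.9623 (negative in QIII)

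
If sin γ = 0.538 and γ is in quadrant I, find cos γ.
cos γ = 0.8429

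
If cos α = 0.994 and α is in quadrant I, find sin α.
sin α = 0.1094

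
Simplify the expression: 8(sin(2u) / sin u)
8(sin(2u) / sin u) = 8(2 cos u) (using Double angle)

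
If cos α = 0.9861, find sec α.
sec α = 1/cos α = 1.014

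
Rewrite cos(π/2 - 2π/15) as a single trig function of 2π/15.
cos(π/2 - 2π/15) = sin(2π/15)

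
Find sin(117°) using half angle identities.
sin(117°) = √((1 - cos 234°)/2) = 0.891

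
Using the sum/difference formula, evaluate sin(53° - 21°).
sin(53° - 21°) = sin 53° cos 21° - cos 53° sin 21° = 0.5299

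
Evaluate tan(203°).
tan(203°) = 0.4245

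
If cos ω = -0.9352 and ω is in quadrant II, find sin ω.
sin ω = 0.3541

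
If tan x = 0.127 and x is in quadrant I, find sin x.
sin x = 0.126 (using tan²x + 1 = sec²x)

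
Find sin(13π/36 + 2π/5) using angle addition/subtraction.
sin(13π/36 + 2π/5) = sin 13π/36 cos 2π/5 + cos 13π/36 sin 2π/5 = 0.682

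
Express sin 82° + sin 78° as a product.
sin 82° + sin 78° = 2 sin(80°) cos(2°)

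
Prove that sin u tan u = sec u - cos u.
RHS = 1/cos u - cos u = (1 - cos²u)/cos u = sin²u/cos u = sin u · (sin u/cos u) = sin u tan u = LHS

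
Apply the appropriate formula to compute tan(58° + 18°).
tan(58° + 18°) = (tan 58° + tan 18°)/(1 - tan 58° tan 18°) = 4.011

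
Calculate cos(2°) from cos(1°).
cos(2°) = cos²1° - sin²1° = 0.9994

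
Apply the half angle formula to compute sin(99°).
sin(99°) = √((1 - cos 198°)/2) = 0.9877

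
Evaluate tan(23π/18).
tan(23π/18) = 1.192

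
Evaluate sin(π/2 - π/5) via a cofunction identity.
sin(π/2 - π/5) = cos(π/5) = 0.809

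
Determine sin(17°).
sin(17°) = 0.2924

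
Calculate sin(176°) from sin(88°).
sin(176°) = 2 sin 88° cos 88° = 0.06976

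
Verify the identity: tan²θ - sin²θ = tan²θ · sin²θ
LHS = sin²θ/cos²θ - sin²θ = sin²θ(1/cos²θ - 1) = sin²θ · (1 - cos²θ)/cos²θ = sin²θ · sin²θ/cos²θ = sin²θ · tan²θ = RHS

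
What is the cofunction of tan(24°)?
tan(24°) = cot(90° - 24°) = cot(66°)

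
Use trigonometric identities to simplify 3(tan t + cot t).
3(tan t + cot t) = 3(sec t csc t) (using Quotient identities)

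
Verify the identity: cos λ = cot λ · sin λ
RHS = (cos λ/sin λ) · sin λ = cos λ = LHS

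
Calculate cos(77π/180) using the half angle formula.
cos(77π/180) = √((1 + cos 77π/90)/2) = 0.225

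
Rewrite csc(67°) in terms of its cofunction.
csc(67°) = sec(90° - 67°) = sec(23°)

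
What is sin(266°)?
sin(266°) = -0.9976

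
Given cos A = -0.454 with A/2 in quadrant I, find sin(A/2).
sin(A/2) = ±√((1 - cos A)/2); positive since A/2 ∈ QI, so sin(A/2) = 0.8526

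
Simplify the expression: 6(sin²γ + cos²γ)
6(sin²γ + cos²γ) = 6 (using Pythagorean identity)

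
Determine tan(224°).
tan(224°) = 0.9657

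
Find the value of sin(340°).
sin(340°) = -0.342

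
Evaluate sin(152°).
sin(152°) = 0.4695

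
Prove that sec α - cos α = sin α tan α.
LHS = 1/cos α - cos α = (1 - cos²α)/cos α = sin²α/cos α = sin α · (sin α/cos α) = sin α tan α = RHS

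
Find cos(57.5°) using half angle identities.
cos(57.5°) = √((1 + cos 115°)/2) = 0.5373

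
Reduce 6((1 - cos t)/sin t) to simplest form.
6((1 - cos t)/sin t) = 6(tan(t/2)) (using Half angle)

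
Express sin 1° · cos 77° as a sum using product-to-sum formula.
sin 1° cos 77° = (1/2)[sin(1°+77°) + sin(1°-77°)]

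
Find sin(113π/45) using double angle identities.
sin(113π/45) = 2 sin 113π/90 cos 113π/90 = 0.9994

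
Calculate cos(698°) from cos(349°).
cos(698°) = cos²349° - sin²349° = 0.9272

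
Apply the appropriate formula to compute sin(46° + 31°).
sin(46° + 31°) = sin 46° cos 31° + cos 46° sin 31° = 0.9744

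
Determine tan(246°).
tan(246°) = 2.246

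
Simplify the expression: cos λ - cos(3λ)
cos λ - cos(3λ) = 2 sin(2λ) sin λ (using Sum-to-product)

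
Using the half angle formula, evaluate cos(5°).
cos(5°) = √((1 + cos 10°)/2) = 0.9962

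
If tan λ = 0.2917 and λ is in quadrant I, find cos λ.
cos λ = 0.96 (using tan²λ + 1 = sec²λ)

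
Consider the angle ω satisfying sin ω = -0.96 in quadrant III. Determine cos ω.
cos ω = ±√(1 - sin²ω) = -0.28 (negative in QIII)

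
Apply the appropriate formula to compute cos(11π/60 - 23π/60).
cos(11π/60 - 23π/60) = cos 11π/60 cos 23π/60 + sin 11π/60 sin 23π/60 = 0.809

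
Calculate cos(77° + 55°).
cos(77° + 55°) = cos 77° cos 55° - sin 77° sin 55° = -0.6691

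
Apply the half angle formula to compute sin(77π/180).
sin(77π/180) = √((1 - cos 77π/90)/2) = 0.9744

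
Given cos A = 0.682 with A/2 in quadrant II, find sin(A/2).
sin(A/2) = ±√((1 - cos A)/2); positive since A/2 ∈ QII, so sin(A/2) = 0.3987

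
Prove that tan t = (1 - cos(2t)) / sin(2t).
RHS = 2sin²t / (2 sin t cos t) = sin t/cos t = tan t = LHS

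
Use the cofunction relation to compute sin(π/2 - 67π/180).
sin(π/2 - 67π/180) = cos(67π/180) = 0.3907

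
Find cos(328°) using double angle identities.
cos(328°) = cos²164° - sin²164° = 0.848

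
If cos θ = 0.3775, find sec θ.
sec θ = 1/cos θ = 2.649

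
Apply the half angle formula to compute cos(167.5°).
cos(167.5°) = -√((1 + cos 335°)/2) = -0.9763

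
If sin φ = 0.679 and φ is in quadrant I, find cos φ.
cos φ = 0.7341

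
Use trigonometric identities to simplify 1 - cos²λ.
1 - cos²λ = sin²λ (using Pythagorean identity)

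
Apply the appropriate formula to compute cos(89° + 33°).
cos(89° + 33°) = cos 89° cos 33° - sin 89° sin 33° = -0.5299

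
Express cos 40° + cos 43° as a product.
cos 40° + cos 43° = 2 cos(41.5°) cos(-1.5°)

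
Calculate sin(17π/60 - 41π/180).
sin(17π/60 - 41π/180) = sin 17π/60 cos 41π/180 - cos 17π/60 sin 41π/180 = 0.1736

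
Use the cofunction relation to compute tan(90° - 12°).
tan(90° - 12°) = cot(12°) = 4.705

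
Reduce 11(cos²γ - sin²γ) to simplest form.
11(cos²γ - sin²γ) = 11(cos(2γ)) (using Double angle)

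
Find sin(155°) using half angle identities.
sin(155°) = √((1 - cos 310°)/2) = 0.4226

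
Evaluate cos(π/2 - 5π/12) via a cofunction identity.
cos(π/2 - 5π/12) = sin(5π/12) = (√6+√2)/4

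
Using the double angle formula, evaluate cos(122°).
cos(122°) = 2cos²61° - 1 = -0.5299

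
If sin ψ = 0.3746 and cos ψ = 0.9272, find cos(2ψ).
cos(2ψ) = cos²ψ - sin²ψ = 0.7194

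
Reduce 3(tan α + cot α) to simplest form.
3(tan α + cot α) = 3(sec α csc α) (using Quotient identities)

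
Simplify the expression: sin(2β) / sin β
sin(2β) / sin β = 2 cos β (using Double angle)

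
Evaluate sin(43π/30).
sin(43π/30) = -0.9781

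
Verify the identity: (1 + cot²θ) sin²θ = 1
LHS = csc²θ · sin²θ = (1/sin²θ) · sin²θ = 1 = RHS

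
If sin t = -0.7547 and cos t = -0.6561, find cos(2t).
cos(2t) = cos²t - sin²t = -0.1391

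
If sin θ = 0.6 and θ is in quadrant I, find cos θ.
cos θ = 0.8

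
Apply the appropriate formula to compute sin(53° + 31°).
sin(53° + 31°) = sin 53° cos 31° + cos 53° sin 31° = 0.9945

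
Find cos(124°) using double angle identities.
cos(124°) = cos²62° - sin²62° = -0.5592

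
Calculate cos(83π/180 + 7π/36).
cos(83π/180 + 7π/36) = cos 83π/180 cos 7π/36 - sin 83π/180 sin 7π/36 = -0.4695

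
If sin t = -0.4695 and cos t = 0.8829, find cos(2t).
cos(2t) = cos²t - sin²t = 0.5591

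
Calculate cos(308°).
cos(308°) = 0.6157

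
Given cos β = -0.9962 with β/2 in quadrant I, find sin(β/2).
sin(β/2) = ±√((1 - cos β)/2); positive since β/2 ∈ QI, so sin(β/2) = 0.999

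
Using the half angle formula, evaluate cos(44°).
cos(44°) = √((1 + cos 88°)/2) = 0.7193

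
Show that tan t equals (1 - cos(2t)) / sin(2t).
RHS = 2sin²t / (2 sin t cos t) = sin t/cos t = tan t = LHS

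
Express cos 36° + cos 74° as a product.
cos 36° + cos 74° = 2 cos(55°) cos(-19°)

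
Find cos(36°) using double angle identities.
cos(36°) = 2cos²18° - 1 = 0.809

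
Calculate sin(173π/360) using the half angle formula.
sin(173π/360) = √((1 - cos 173π/180)/2) = 0.9981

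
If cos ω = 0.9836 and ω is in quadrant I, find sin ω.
sin ω = 0.1804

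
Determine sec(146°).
sec(146°) = -1.206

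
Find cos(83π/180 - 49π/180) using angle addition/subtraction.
cos(83π/180 - 49π/180) = cos 83π/180 cos 49π/180 + sin 83π/180 sin 49π/180 = 0.829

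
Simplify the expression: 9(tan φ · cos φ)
9(tan φ · cos φ) = 9(sin φ) (using Quotient identity)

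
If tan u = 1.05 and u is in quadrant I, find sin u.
sin u = 0.7241 (using tan²u + 1 = sec²u)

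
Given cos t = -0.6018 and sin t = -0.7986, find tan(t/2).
tan(t/2) = sin t / (1 + cos t) = -2.006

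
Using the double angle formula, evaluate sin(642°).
sin(642°) = 2 sin 321° cos 321° = -0.9781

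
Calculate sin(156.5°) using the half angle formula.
sin(156.5°) = √((1 - cos 313°)/2) = 0.3987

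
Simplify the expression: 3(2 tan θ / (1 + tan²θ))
3(2 tan θ / (1 + tan²θ)) = 3(sin(2θ)) (using Double angle)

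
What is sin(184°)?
sin(184°) = -0.06976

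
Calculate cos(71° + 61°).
cos(71° + 61°) = cos 71° cos 61° - sin 71° sin 61° = -0.6691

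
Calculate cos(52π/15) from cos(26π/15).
cos(52π/15) = 2cos²26π/15 - 1 = -0.1045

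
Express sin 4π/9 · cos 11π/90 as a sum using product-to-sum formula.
sin 4π/9 cos 11π/90 = (1/2)[sin(4π/9+11π/90) + sin(4π/9-11π/90)]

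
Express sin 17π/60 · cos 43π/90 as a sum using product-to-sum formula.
sin 17π/60 cos 43π/90 = (1/2)[sin(17π/60+43π/90) + sin(17π/60-43π/90)]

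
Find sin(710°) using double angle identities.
sin(710°) = 2 sin 355° cos 355° = -0.1736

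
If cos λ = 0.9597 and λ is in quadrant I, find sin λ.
sin λ = 0.281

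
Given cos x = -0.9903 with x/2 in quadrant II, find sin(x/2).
sin(x/2) = ±√((1 - cos x)/2); positive since x/2 ∈ QII, so sin(x/2) = 0.9976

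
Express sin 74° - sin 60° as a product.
sin 74° - sin 60° = 2 cos(67°) sin(7°)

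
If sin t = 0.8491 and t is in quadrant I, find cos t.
cos t = 0.5282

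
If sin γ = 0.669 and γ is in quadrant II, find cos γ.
cos γ = -0.7433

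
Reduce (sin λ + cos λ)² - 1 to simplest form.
(sin λ + cos λ)² - 1 = sin(2λ) (using Pythagorean + double angle)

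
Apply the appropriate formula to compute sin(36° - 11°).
sin(36° - 11°) = sin 36° cos 11° - cos 36° sin 11° = 0.4226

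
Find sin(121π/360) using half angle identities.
sin(121π/360) = √((1 - cos 121π/180)/2) = 0.8704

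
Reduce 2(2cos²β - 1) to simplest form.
2(2cos²β - 1) = 2(cos(2β)) (using Double angle)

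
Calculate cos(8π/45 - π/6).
cos(8π/45 - π/6) = cos 8π/45 cos π/6 + sin 8π/45 sin π/6 = 0.9994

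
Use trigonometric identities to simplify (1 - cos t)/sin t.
(1 - cos t)/sin t = tan(t/2) (using Half angle)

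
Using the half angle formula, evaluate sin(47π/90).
sin(47π/90) = √((1 - cos 47π/45)/2) = 0.9976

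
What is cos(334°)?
cos(334°) = 0.8988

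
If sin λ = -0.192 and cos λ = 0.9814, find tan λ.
tan λ = sin λ / cos λ = -0.1956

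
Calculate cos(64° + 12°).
cos(64° + 12°) = cos 64° cos 12° - sin 64° sin 12° = 0.2419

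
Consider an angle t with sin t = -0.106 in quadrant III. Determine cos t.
cos t = ±√(1 - sin²t) = -0.9944 (negative in QIII)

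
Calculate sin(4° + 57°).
sin(4° + 57°) = sin 4° cos 57° + cos 4° sin 57° = 0.8746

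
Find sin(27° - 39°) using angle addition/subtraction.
sin(27° - 39°) = sin 27° cos 39° - cos 27° sin 39° = -0.2079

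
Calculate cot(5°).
cot(5°) = 11.43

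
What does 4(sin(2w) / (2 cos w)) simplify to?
4(sin(2w) / (2 cos w)) = 4(sin w) (using Double angle)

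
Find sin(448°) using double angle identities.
sin(448°) = 2 sin 224° cos 224° = 0.9994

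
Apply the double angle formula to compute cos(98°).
cos(98°) = cos²49° - sin²49° = -0.1392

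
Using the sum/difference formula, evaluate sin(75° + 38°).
sin(75° + 38°) = sin 75° cos 38° + cos 75° sin 38° = 0.9205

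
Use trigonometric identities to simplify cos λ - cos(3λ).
cos λ - cos(3λ) = 2 sin(2λ) sin λ (using Sum-to-product)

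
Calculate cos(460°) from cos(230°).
cos(460°) = cos²230° - sin²230° = -0.1736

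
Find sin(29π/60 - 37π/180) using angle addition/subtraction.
sin(29π/60 - 37π/180) = sin 29π/60 cos 37π/180 - cos 29π/60 sin 37π/180 = 0.766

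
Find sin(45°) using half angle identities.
sin(45°) = √((1 - cos 90°)/2) = √2/2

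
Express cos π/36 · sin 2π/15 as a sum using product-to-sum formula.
cos π/36 sin 2π/15 = (1/2)[sin(π/36+2π/15) - sin(π/36-2π/15)]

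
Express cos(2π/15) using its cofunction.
cos(2π/15) = sin(π/2 - 2π/15) = sin(11π/30)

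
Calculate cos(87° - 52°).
cos(87° - 52°) = cos 87° cos 52° + sin 87° sin 52° = 0.8192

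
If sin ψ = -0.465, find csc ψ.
csc ψ = 1/sin ψ = -2.151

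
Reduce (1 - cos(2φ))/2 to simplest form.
(1 - cos(2φ))/2 = sin²φ (using Power reduction)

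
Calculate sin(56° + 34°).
sin(56° + 34°) = sin 56° cos 34° + cos 56° sin 34° = 1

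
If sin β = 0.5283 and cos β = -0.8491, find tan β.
tan β = sin β / cos β = -0.6222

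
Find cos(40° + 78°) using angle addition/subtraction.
cos(40° + 78°) = cos 40° cos 78° - sin 40° sin 78° = -0.4695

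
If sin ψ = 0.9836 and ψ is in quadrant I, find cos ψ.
cos ψ = 0.1804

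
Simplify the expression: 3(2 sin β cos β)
3(2 sin β cos β) = 3(sin(2β)) (using Double angle)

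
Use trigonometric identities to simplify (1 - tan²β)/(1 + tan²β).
(1 - tan²β)/(1 + tan²β) = cos(2β) (using Double angle)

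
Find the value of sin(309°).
sin(309°) = -0.7771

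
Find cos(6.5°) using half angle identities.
cos(6.5°) = √((1 + cos 13°)/2) = 0.9936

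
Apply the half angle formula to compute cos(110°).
cos(110°) = -√((1 + cos 220°)/2) = -0.342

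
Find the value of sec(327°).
sec(327°) = 1.192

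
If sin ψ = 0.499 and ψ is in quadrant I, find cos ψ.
cos ψ = 0.8666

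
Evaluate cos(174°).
cos(174°) = -0.9945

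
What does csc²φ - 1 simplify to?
csc²φ - 1 = cot²φ (using Pythagorean identity)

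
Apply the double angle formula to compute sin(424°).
sin(424°) = 2 sin 212° cos 212° = 0.8988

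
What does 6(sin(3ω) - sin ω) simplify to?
6(sin(3ω) - sin ω) = 6(2 cos(2ω) sin ω) (using Sum-to-product)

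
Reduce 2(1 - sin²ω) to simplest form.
2(1 - sin²ω) = 2(cos²ω) (using Pythagorean identity)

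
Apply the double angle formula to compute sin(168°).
sin(168°) = 2 sin 84° cos 84° = 0.2079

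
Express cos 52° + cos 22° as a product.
cos 52° + cos 22° = 2 cos(37°) cos(15°)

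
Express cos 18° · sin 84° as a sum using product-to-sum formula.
cos 18° sin 84° = (1/2)[sin(18°+84°) - sin(18°-84°)]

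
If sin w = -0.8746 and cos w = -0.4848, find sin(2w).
sin(2w) = 2 sin w cos w = 0.848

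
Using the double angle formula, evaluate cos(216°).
cos(216°) = cos²108° - sin²108° = -0.809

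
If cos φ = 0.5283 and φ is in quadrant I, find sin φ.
sin φ = 0.8491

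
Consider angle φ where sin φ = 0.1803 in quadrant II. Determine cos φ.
cos φ = ±√(1 - sin²φ) = -0.9836 (negative in QII)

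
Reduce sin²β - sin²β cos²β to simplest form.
sin²β - sin²β cos²β = sin⁴β (using Factoring)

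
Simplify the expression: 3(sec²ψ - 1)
3(sec²ψ - 1) = 3(tan²ψ) (using Pythagorean identity)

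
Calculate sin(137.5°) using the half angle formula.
sin(137.5°) = √((1 - cos 275°)/2) = 0.6756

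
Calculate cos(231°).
cos(231°) = -0.6293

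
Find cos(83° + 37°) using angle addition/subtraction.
cos(83° + 37°) = cos 83° cos 37° - sin 83° sin 37° = -1/2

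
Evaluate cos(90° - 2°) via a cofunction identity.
cos(90° - 2°) = sin(2°) = 0.0349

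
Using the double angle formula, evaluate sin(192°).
sin(192°) = 2 sin 96° cos 96° = -0.2079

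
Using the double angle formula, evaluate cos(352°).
cos(352°) = 2cos²176° - 1 = 0.9903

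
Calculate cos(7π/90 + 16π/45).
cos(7π/90 + 16π/45) = cos 7π/90 cos 16π/45 - sin 7π/90 sin 16π/45 = 0.2079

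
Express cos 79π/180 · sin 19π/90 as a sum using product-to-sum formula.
cos 79π/180 sin 19π/90 = (1/2)[sin(79π/180+19π/90) - sin(79π/180-19π/90)]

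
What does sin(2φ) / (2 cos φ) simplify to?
sin(2φ) / (2 cos φ) = sin φ (using Double angle)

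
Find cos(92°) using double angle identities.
cos(92°) = 2cos²46° - 1 = -0.0349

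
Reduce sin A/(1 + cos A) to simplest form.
sin A/(1 + cos A) = tan(A/2) (using Half angle)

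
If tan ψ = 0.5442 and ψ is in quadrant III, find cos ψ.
cos ψ = -0.8784 (using tan²ψ + 1 = sec²ψ)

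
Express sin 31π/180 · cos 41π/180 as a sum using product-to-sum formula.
sin 31π/180 cos 41π/180 = (1/2)[sin(31π/180+41π/180) + sin(31π/180-41π/180)]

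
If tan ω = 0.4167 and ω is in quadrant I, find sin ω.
sin ω = 0.3846 (using tan²ω + 1 = sec²ω)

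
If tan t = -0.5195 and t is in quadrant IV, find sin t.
sin t = -0.461 (using tan²t + 1 = sec²t)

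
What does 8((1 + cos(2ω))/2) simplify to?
8((1 + cos(2ω))/2) = 8(cos²ω) (using Power reduction)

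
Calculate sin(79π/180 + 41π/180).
sin(79π/180 + 41π/180) = sin 79π/180 cos 41π/180 + cos 79π/180 sin 41π/180 = √3/2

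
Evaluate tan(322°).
tan(322°) = -0.7813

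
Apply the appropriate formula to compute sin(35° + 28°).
sin(35° + 28°) = sin 35° cos 28° + cos 35° sin 28° = 0.891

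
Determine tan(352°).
tan(352°) = -0.1405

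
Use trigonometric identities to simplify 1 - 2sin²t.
1 - 2sin²t = cos(2t) (using Double angle)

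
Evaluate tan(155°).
tan(155°) = -0.4663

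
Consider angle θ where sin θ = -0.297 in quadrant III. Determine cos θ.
cos θ = ±√(1 - sin²θ) = -0.9549 (negative in QIII)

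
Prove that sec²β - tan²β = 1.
LHS = 1/cos²β - sin²β/cos²β = (1 - sin²β)/cos²β = cos²β/cos²β = 1 = RHS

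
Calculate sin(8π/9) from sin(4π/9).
sin(8π/9) = 2 sin 4π/9 cos 4π/9 = 0.342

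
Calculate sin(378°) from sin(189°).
sin(378°) = 2 sin 189° cos 189° = 0.309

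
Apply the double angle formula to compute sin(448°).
sin(448°) = 2 sin 224° cos 224° = 0.9994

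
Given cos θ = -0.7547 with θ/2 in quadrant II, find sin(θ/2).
sin(θ/2) = ±√((1 - cos θ)/2); positive since θ/2 ∈ QII, so sin(θ/2) = 0.9367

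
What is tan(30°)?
tan(30°) = √3/3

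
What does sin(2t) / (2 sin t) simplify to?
sin(2t) / (2 sin t) = cos t (using Double angle)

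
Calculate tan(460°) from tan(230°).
tan(460°) = 2 tan 230° / (1 - tan²230°) = -5.671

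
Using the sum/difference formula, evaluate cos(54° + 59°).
cos(54° + 59°) = cos 54° cos 59° - sin 54° sin 59° = -0.3907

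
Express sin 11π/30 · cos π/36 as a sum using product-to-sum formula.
sin 11π/30 cos π/36 = (1/2)[sin(11π/30+π/36) + sin(11π/30-π/36)]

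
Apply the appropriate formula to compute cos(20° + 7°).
cos(20° + 7°) = cos 20° cos 7° - sin 20° sin 7° = 0.891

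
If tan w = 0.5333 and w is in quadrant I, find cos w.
cos w = 0.8824 (using tan²w + 1 = sec²w)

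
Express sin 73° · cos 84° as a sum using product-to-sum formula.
sin 73° cos 84° = (1/2)[sin(73°+84°) + sin(73°-84°)]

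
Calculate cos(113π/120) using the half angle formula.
cos(113π/120) = -√((1 + cos 113π/60)/2) = -0.9833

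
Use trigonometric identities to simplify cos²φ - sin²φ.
cos²φ - sin²φ = cos(2φ) (using Double angle)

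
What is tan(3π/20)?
tan(3π/20) = 0.5095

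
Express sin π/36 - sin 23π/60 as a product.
sin π/36 - sin 23π/60 = 2 cos(37π/180) sin(-8π/45)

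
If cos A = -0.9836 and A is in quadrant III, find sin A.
sin A = -0.1804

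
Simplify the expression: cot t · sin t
cot t · sin t = cos t (using Quotient identity)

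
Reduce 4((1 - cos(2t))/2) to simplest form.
4((1 - cos(2t))/2) = 4(sin²t) (using Power reduction)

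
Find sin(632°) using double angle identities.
sin(632°) = 2 sin 316° cos 316° = -0.9994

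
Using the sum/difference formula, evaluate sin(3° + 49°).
sin(3° + 49°) = sin 3° cos 49° + cos 3° sin 49° = 0.788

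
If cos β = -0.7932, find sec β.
sec β = 1/cos β = -1.261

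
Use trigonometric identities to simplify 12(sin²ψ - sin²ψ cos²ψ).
12(sin²ψ - sin²ψ cos²ψ) = 12(sin⁴ψ) (using Factoring)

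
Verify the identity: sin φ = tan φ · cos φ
RHS = (sin φ/cos φ) · cos φ = sin φ = LHS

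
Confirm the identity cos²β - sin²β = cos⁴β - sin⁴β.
RHS = (cos²β - sin²β)(cos²β + sin²β) = (cos²β - sin²β) · 1 = cos²β - sin²β = LHS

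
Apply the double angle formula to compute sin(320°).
sin(320°) = 2 sin 160° cos 160° = -0.6428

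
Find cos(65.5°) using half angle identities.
cos(65.5°) = √((1 + cos 131°)/2) = 0.4147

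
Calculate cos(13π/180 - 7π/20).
cos(13π/180 - 7π/20) = cos 13π/180 cos 7π/20 + sin 13π/180 sin 7π/20 = 0.6428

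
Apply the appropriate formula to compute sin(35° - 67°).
sin(35° - 67°) = sin 35° cos 67° - cos 35° sin 67° = -0.5299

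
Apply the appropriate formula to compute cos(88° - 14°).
cos(88° - 14°) = cos 88° cos 14° + sin 88° sin 14° = 0.2756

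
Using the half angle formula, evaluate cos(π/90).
cos(π/90) = √((1 + cos π/45)/2) = 0.9994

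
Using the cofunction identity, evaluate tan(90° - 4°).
tan(90° - 4°) = cot(4°) = 14.3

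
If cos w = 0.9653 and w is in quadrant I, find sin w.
sin w = 0.2611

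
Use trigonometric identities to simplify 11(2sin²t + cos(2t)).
11(2sin²t + cos(2t)) = 11 (using Double angle)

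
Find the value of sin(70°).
sin(70°) = 0.9397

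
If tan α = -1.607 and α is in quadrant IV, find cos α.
cos α = 0.5283 (using tan²α + 1 = sec²α)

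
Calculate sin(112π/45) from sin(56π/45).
sin(112π/45) = 2 sin 56π/45 cos 56π/45 = 0.9994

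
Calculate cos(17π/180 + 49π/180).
cos(17π/180 + 49π/180) = cos 17π/180 cos 49π/180 - sin 17π/180 sin 49π/180 = 0.4067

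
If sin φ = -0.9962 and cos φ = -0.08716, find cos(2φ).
cos(2φ) = cos²φ - sin²φ = -0.9848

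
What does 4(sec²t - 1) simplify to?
4(sec²t - 1) = 4(tan²t) (using Pythagorean identity)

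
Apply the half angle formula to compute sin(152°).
sin(152°) = √((1 - cos 304°)/2) = 0.4695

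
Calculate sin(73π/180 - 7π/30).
sin(73π/180 - 7π/30) = sin 73π/180 cos 7π/30 - cos 73π/180 sin 7π/30 = 0.515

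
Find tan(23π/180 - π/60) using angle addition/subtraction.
tan(23π/180 - π/60) = (tan 23π/180 - tan π/60)/(1 + tan 23π/180 tan π/60) = 0.364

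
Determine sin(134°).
sin(134°) = 0.7193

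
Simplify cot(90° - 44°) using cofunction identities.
cot(90° - 44°) = tan(44°)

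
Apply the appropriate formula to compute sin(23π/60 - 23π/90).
sin(23π/60 - 23π/90) = sin 23π/60 cos 23π/90 - cos 23π/60 sin 23π/90 = 0.3907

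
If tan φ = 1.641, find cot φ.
cot φ = 1/tan φ = 0.6094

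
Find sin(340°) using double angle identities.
sin(340°) = 2 sin 170° cos 170° = -0.342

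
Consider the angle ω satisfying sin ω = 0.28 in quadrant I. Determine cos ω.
cos ω = √(1 - sin²ω) = 0.96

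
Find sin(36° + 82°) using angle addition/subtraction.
sin(36° + 82°) = sin 36° cos 82° + cos 36° sin 82° = 0.8829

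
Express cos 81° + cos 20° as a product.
cos 81° + cos 20° = 2 cos(50.5°) cos(30.5°)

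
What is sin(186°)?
sin(186°) = -0.1045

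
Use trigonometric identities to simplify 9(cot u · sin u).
9(cot u · sin u) = 9(cos u) (using Quotient identity)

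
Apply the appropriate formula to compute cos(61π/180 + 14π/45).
cos(61π/180 + 14π/45) = cos 61π/180 cos 14π/45 - sin 61π/180 sin 14π/45 = -0.454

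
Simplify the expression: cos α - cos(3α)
cos α - cos(3α) = 2 sin(2α) sin α (using Sum-to-product)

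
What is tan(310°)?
tan(310°) = -1.192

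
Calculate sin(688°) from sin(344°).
sin(688°) = 2 sin 344° cos 344° = -0.5299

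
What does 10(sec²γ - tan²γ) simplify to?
10(sec²γ - tan²γ) = 10 (using Pythagorean identity)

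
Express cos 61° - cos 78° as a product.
cos 61° - cos 78° = -2 sin(69.5°) sin(-8.5°)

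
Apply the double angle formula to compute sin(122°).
sin(122°) = 2 sin 61° cos 61° = 0.848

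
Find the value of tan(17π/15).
tan(17π/15) = 0.4452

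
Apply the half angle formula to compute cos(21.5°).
cos(21.5°) = √((1 + cos 43°)/2) = 0.9304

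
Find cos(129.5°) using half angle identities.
cos(129.5°) = -√((1 + cos 259°)/2) = -0.6361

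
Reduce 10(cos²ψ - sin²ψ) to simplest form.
10(cos²ψ - sin²ψ) = 10(cos(2ψ)) (using Double angle)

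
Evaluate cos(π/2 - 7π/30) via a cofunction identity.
cos(π/2 - 7π/30) = sin(7π/30) = 0.6691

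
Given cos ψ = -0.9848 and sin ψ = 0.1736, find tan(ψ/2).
tan(ψ/2) = sin ψ / (1 + cos ψ) = 11.42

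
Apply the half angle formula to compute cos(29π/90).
cos(29π/90) = √((1 + cos 29π/45)/2) = 0.5299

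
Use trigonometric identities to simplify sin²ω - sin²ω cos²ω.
sin²ω - sin²ω cos²ω = sin⁴ω (using Factoring)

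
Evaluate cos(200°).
cos(200°) = -0.9397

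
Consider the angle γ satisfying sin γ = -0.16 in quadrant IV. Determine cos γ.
cos γ = √(1 - sin²γ) = 0.9871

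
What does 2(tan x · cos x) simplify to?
2(tan x · cos x) = 2(sin x) (using Quotient identity)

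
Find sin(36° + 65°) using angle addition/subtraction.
sin(36° + 65°) = sin 36° cos 65° + cos 36° sin 65° = 0.9816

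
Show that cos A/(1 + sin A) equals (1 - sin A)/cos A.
RHS = (1 - sin A)(1 + sin A) / (cos A(1 + sin A)) = (1 - sin²A) / (cos A(1 + sin A)) = cos²A / (cos A(1 + sin A)) = cos A/(1 + sin A) = LHS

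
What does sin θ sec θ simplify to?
sin θ sec θ = tan θ (using Reciprocal + quotient)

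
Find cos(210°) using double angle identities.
cos(210°) = cos²105° - sin²105° = -√3/2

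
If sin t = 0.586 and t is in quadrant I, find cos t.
cos t = 0.8103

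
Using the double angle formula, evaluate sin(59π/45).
sin(59π/45) = 2 sin 59π/90 cos 59π/90 = -0.829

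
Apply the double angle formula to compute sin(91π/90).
sin(91π/90) = 2 sin 91π/180 cos 91π/180 = -0.0349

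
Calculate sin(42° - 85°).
sin(42° - 85°) = sin 42° cos 85° - cos 42° sin 85° = -0.682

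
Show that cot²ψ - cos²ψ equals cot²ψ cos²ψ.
LHS = cos²ψ/sin²ψ - cos²ψ = cos²ψ(1/sin²ψ - 1) = cos²ψ · (1 - sin²ψ)/sin²ψ = cos²ψ · cos²ψ/sin²ψ = cos²ψ · cot²ψ = RHS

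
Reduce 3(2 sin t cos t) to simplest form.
3(2 sin t cos t) = 3(sin(2t)) (using Double angle)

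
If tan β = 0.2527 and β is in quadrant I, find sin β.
sin β = 0.245 (using tan²β + 1 = sec²β)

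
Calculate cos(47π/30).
cos(47π/30) = 0.2079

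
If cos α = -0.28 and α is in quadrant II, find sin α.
sin α = 0.96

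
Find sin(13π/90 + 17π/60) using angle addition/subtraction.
sin(13π/90 + 17π/60) = sin 13π/90 cos 17π/60 + cos 13π/90 sin 17π/60 = 0.9744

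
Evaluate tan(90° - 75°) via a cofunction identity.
tan(90° - 75°) = cot(75°) = 2-√3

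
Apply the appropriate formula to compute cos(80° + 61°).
cos(80° + 61°) = cos 80° cos 61° - sin 80° sin 61° = -0.7771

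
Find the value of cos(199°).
cos(199°) = -0.9455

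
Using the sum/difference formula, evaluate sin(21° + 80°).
sin(21° + 80°) = sin 21° cos 80° + cos 21° sin 80° = 0.9816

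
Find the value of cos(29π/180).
cos(29π/180) = 0.8746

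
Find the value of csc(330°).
csc(330°) = -2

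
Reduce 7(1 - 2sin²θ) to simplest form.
7(1 - 2sin²θ) = 7(cos(2θ)) (using Double angle)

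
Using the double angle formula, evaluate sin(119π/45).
sin(119π/45) = 2 sin 119π/90 cos 119π/90 = 0.8988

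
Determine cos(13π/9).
cos(13π/9) = -0.1736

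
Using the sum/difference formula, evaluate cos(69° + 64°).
cos(69° + 64°) = cos 69° cos 64° - sin 69° sin 64° = -0.682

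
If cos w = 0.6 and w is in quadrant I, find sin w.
sin w = 0.8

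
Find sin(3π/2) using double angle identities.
sin(3π/2) = 2 sin 3π/4 cos 3π/4 = -1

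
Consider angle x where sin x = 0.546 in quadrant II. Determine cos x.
cos x = ±√(1 - sin²x) = -0.8378 (negative in QII)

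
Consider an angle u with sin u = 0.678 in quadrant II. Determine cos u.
cos u = ±√(1 - sin²u) = -0.7351 (negative in QII)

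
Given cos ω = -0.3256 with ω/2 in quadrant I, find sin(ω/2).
sin(ω/2) = ±√((1 - cos ω)/2); positive since ω/2 ∈ QI, so sin(ω/2) = 0.8141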